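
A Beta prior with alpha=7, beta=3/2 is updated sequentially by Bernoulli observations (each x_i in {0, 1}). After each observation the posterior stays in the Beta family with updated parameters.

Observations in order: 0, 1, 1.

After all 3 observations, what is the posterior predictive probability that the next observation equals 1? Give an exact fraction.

18/23

obs 1: x=0 → posterior Beta(7, 5/2)
obs 2: x=1 → posterior Beta(8, 5/2)
obs 3: x=1 → posterior Beta(9, 5/2)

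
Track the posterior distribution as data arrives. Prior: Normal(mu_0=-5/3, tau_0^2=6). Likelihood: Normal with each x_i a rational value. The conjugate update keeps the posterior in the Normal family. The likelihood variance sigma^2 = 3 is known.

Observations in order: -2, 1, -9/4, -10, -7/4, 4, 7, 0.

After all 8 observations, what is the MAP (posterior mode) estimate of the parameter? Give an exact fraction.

-29/51

obs 1: x=-2 → posterior Normal(-17/9, 2)
obs 2: x=1 → posterior Normal(-11/15, 6/5)
obs 3: x=-9/4 → posterior Normal(-7/6, 6/7)
obs 4: x=-10 → posterior Normal(-169/54, 2/3)
obs 5: x=-7/4 → posterior Normal(-95/33, 6/11)
obs 6: x=4 → posterior Normal(-71/39, 6/13)
obs 7: x=7 → posterior Normal(-29/45, 2/5)
obs 8: x=0 → posterior Normal(-29/51, 6/17)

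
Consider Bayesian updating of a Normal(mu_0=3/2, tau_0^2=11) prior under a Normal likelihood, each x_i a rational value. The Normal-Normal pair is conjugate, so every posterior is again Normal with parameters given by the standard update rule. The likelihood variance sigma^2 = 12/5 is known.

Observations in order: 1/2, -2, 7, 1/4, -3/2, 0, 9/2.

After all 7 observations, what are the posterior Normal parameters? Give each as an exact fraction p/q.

mu_0=1997/1588, tau_0^2=132/397

obs 1: x=1/2 → posterior Normal(91/134, 132/67)
obs 2: x=-2 → posterior Normal(-129/244, 66/61)
obs 3: x=7 → posterior Normal(641/354, 44/59)
obs 4: x=1/4 → posterior Normal(1337/928, 33/58)
obs 5: x=-3/2 → posterior Normal(1007/1148, 132/287)
obs 6: x=0 → posterior Normal(53/72, 22/57)
obs 7: x=9/2 → posterior Normal(1997/1588, 132/397)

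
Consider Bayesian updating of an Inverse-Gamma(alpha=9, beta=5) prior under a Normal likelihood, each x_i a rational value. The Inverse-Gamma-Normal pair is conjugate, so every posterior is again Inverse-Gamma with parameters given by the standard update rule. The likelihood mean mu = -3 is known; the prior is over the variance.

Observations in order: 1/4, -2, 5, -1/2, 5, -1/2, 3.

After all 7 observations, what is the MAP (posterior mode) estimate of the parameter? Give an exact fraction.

3169/432

obs 1: x=1/4 → posterior Inverse-Gamma(19/2, 329/32)
obs 2: x=-2 → posterior Inverse-Gamma(10, 345/32)
obs 3: x=5 → posterior Inverse-Gamma(21/2, 1369/32)
obs 4: x=-1/2 → posterior Inverse-Gamma(11, 1469/32)
obs 5: x=5 → posterior Inverse-Gamma(23/2, 2493/32)
obs 6: x=-1/2 → posterior Inverse-Gamma(12, 2593/32)
obs 7: x=3 → posterior Inverse-Gamma(25/2, 3169/32)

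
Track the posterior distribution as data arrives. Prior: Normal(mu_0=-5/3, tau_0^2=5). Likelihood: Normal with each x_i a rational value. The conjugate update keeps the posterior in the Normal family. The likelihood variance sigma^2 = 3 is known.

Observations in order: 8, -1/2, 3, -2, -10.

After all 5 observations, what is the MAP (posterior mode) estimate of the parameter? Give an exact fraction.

obs 1: x=8 → posterior Normal(35/8, 15/8)
obs 2: x=-1/2 → posterior Normal(5/2, 15/13)
obs 3: x=3 → posterior Normal(95/36, 5/6)
obs 4: x=-2 → posterior Normal(75/46, 15/23)
obs 5: x=-10 → posterior Normal(-25/56, 15/28)

-25/56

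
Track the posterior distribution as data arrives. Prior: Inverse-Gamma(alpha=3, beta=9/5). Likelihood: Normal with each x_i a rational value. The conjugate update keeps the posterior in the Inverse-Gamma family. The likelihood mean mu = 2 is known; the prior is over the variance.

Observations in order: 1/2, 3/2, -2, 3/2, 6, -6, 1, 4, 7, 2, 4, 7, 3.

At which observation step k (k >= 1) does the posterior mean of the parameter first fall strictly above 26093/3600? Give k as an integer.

obs 1: x=1/2 → posterior Inverse-Gamma(7/2, 117/40)
obs 2: x=3/2 → posterior Inverse-Gamma(4, 61/20)
obs 3: x=-2 → posterior Inverse-Gamma(9/2, 221/20)
obs 4: x=3/2 → posterior Inverse-Gamma(5, 447/40)
obs 5: x=6 → posterior Inverse-Gamma(11/2, 767/40)
obs 6: x=-6 → posterior Inverse-Gamma(6, 2047/40)
obs 7: x=1 → posterior Inverse-Gamma(13/2, 2067/40)
obs 8: x=4 → posterior Inverse-Gamma(7, 2147/40)
obs 9: x=7 → posterior Inverse-Gamma(15/2, 2647/40)
obs 10: x=2 → posterior Inverse-Gamma(8, 2647/40)
obs 11: x=4 → posterior Inverse-Gamma(17/2, 2727/40)
obs 12: x=7 → posterior Inverse-Gamma(9, 3227/40)
obs 13: x=3 → posterior Inverse-Gamma(19/2, 3247/40)

k = 6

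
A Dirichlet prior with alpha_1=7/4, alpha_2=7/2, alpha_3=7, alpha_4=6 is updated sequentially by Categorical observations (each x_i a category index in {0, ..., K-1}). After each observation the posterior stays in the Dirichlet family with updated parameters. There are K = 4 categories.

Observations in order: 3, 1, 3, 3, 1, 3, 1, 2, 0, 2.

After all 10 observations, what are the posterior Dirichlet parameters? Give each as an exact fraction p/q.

alpha_1=11/4, alpha_2=13/2, alpha_3=9, alpha_4=10

obs 1: x=3 → posterior Dirichlet(7/4, 7/2, 7, 7)
obs 2: x=1 → posterior Dirichlet(7/4, 9/2, 7, 7)
obs 3: x=3 → posterior Dirichlet(7/4, 9/2, 7, 8)
obs 4: x=3 → posterior Dirichlet(7/4, 9/2, 7, 9)
obs 5: x=1 → posterior Dirichlet(7/4, 11/2, 7, 9)
obs 6: x=3 → posterior Dirichlet(7/4, 11/2, 7, 10)
obs 7: x=1 → posterior Dirichlet(7/4, 13/2, 7, 10)
obs 8: x=2 → posterior Dirichlet(7/4, 13/2, 8, 10)
obs 9: x=0 → posterior Dirichlet(11/4, 13/2, 8, 10)
obs 10: x=2 → posterior Dirichlet(11/4, 13/2, 9, 10)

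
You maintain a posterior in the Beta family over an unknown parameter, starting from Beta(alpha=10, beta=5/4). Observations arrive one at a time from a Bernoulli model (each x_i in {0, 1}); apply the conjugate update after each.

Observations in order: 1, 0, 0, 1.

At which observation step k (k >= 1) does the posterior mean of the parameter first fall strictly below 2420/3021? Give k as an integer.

k = 3

obs 1: x=1 → posterior Beta(11, 5/4)
obs 2: x=0 → posterior Beta(11, 9/4)
obs 3: x=0 → posterior Beta(11, 13/4)
obs 4: x=1 → posterior Beta(12, 13/4)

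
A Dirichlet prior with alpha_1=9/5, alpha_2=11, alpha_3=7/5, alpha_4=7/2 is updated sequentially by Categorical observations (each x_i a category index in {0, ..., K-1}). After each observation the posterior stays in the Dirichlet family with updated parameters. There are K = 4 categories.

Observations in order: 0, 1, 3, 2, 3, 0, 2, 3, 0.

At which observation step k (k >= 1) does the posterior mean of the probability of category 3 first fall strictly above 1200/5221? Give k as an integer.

obs 1: x=0 → posterior Dirichlet(14/5, 11, 7/5, 7/2)
obs 2: x=1 → posterior Dirichlet(14/5, 12, 7/5, 7/2)
obs 3: x=3 → posterior Dirichlet(14/5, 12, 7/5, 9/2)
obs 4: x=2 → posterior Dirichlet(14/5, 12, 12/5, 9/2)
obs 5: x=3 → posterior Dirichlet(14/5, 12, 12/5, 11/2)
obs 6: x=0 → posterior Dirichlet(19/5, 12, 12/5, 11/2)
obs 7: x=2 → posterior Dirichlet(19/5, 12, 17/5, 11/2)
obs 8: x=3 → posterior Dirichlet(19/5, 12, 17/5, 13/2)
obs 9: x=0 → posterior Dirichlet(24/5, 12, 17/5, 13/2)

k = 5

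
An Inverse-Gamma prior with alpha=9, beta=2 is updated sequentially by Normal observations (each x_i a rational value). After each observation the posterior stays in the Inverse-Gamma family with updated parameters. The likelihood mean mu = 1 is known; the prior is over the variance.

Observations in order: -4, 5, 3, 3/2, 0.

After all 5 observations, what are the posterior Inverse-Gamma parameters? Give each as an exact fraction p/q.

obs 1: x=-4 → posterior Inverse-Gamma(19/2, 29/2)
obs 2: x=5 → posterior Inverse-Gamma(10, 45/2)
obs 3: x=3 → posterior Inverse-Gamma(21/2, 49/2)
obs 4: x=3/2 → posterior Inverse-Gamma(11, 197/8)
obs 5: x=0 → posterior Inverse-Gamma(23/2, 201/8)

alpha=23/2, beta=201/8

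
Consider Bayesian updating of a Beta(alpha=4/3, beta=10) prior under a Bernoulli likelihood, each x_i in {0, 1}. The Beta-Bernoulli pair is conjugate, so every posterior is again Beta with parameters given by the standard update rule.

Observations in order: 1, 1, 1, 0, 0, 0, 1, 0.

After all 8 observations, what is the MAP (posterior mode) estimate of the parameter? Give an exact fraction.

1/4

obs 1: x=1 → posterior Beta(7/3, 10)
obs 2: x=1 → posterior Beta(10/3, 10)
obs 3: x=1 → posterior Beta(13/3, 10)
obs 4: x=0 → posterior Beta(13/3, 11)
obs 5: x=0 → posterior Beta(13/3, 12)
obs 6: x=0 → posterior Beta(13/3, 13)
obs 7: x=1 → posterior Beta(16/3, 13)
obs 8: x=0 → posterior Beta(16/3, 14)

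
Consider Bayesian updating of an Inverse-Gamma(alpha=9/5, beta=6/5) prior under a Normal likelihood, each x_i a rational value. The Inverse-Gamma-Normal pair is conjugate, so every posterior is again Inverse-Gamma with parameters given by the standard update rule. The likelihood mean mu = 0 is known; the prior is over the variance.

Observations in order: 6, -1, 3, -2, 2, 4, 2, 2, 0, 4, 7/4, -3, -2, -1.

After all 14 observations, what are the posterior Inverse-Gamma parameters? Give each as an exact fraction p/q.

alpha=44/5, beta=9077/160

obs 1: x=6 → posterior Inverse-Gamma(23/10, 96/5)
obs 2: x=-1 → posterior Inverse-Gamma(14/5, 197/10)
obs 3: x=3 → posterior Inverse-Gamma(33/10, 121/5)
obs 4: x=-2 → posterior Inverse-Gamma(19/5, 131/5)
obs 5: x=2 → posterior Inverse-Gamma(43/10, 141/5)
obs 6: x=4 → posterior Inverse-Gamma(24/5, 181/5)
obs 7: x=2 → posterior Inverse-Gamma(53/10, 191/5)
obs 8: x=2 → posterior Inverse-Gamma(29/5, 201/5)
obs 9: x=0 → posterior Inverse-Gamma(63/10, 201/5)
obs 10: x=4 → posterior Inverse-Gamma(34/5, 241/5)
obs 11: x=7/4 → posterior Inverse-Gamma(73/10, 7957/160)
obs 12: x=-3 → posterior Inverse-Gamma(39/5, 8677/160)
obs 13: x=-2 → posterior Inverse-Gamma(83/10, 8997/160)
obs 14: x=-1 → posterior Inverse-Gamma(44/5, 9077/160)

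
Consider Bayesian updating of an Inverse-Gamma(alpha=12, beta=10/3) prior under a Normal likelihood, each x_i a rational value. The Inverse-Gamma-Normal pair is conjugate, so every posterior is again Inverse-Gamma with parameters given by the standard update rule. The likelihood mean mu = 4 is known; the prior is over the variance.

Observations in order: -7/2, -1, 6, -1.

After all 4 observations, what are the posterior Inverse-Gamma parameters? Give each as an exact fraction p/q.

alpha=14, beta=1403/24

obs 1: x=-7/2 → posterior Inverse-Gamma(25/2, 755/24)
obs 2: x=-1 → posterior Inverse-Gamma(13, 1055/24)
obs 3: x=6 → posterior Inverse-Gamma(27/2, 1103/24)
obs 4: x=-1 → posterior Inverse-Gamma(14, 1403/24)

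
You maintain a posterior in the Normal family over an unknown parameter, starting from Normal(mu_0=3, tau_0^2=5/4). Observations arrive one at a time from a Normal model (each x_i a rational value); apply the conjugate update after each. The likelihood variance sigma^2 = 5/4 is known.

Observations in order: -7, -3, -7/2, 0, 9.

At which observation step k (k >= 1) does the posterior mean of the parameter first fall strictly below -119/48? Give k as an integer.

obs 1: x=-7 → posterior Normal(-2, 5/8)
obs 2: x=-3 → posterior Normal(-7/3, 5/12)
obs 3: x=-7/2 → posterior Normal(-21/8, 5/16)
obs 4: x=0 → posterior Normal(-21/10, 1/4)
obs 5: x=9 → posterior Normal(-1/4, 5/24)

k = 3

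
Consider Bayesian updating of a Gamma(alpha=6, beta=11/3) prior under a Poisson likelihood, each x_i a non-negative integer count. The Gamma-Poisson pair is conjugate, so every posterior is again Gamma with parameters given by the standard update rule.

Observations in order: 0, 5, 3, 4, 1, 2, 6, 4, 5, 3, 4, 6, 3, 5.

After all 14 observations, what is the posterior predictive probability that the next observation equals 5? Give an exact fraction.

obs 1: x=0 → posterior Gamma(6, 14/3)
obs 2: x=5 → posterior Gamma(11, 17/3)
obs 3: x=3 → posterior Gamma(14, 20/3)
obs 4: x=4 → posterior Gamma(18, 23/3)
obs 5: x=1 → posterior Gamma(19, 26/3)
obs 6: x=2 → posterior Gamma(21, 29/3)
obs 7: x=6 → posterior Gamma(27, 32/3)
obs 8: x=4 → posterior Gamma(31, 35/3)
obs 9: x=5 → posterior Gamma(36, 38/3)
obs 10: x=3 → posterior Gamma(39, 41/3)
obs 11: x=4 → posterior Gamma(43, 44/3)
obs 12: x=6 → posterior Gamma(49, 47/3)
obs 13: x=3 → posterior Gamma(52, 50/3)
obs 14: x=5 → posterior Gamma(57, 53/3)

277834095657372187353393417560219205031280222374330026278489719606426789340280443441411525758554785595022773/2441505316867030688319681652488699602245249987716728870165115919651764742711003837140223368135574624650919936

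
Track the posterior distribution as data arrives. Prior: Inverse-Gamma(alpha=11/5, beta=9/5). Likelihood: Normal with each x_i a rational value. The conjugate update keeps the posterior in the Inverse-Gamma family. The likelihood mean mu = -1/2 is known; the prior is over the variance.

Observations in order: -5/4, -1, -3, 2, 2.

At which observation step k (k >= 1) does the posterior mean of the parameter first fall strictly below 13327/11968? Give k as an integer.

obs 1: x=-5/4 → posterior Inverse-Gamma(27/10, 333/160)
obs 2: x=-1 → posterior Inverse-Gamma(16/5, 353/160)
obs 3: x=-3 → posterior Inverse-Gamma(37/10, 853/160)
obs 4: x=2 → posterior Inverse-Gamma(21/5, 1353/160)
obs 5: x=2 → posterior Inverse-Gamma(47/10, 1853/160)

k = 2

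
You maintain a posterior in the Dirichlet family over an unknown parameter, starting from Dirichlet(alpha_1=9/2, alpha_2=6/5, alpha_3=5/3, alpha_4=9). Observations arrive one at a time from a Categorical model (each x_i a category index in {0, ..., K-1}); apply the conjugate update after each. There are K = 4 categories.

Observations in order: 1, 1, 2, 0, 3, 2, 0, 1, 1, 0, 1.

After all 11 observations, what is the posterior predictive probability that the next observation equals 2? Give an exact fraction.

obs 1: x=1 → posterior Dirichlet(9/2, 11/5, 5/3, 9)
obs 2: x=1 → posterior Dirichlet(9/2, 16/5, 5/3, 9)
obs 3: x=2 → posterior Dirichlet(9/2, 16/5, 8/3, 9)
obs 4: x=0 → posterior Dirichlet(11/2, 16/5, 8/3, 9)
obs 5: x=3 → posterior Dirichlet(11/2, 16/5, 8/3, 10)
obs 6: x=2 → posterior Dirichlet(11/2, 16/5, 11/3, 10)
obs 7: x=0 → posterior Dirichlet(13/2, 16/5, 11/3, 10)
obs 8: x=1 → posterior Dirichlet(13/2, 21/5, 11/3, 10)
obs 9: x=1 → posterior Dirichlet(13/2, 26/5, 11/3, 10)
obs 10: x=0 → posterior Dirichlet(15/2, 26/5, 11/3, 10)
obs 11: x=1 → posterior Dirichlet(15/2, 31/5, 11/3, 10)

110/821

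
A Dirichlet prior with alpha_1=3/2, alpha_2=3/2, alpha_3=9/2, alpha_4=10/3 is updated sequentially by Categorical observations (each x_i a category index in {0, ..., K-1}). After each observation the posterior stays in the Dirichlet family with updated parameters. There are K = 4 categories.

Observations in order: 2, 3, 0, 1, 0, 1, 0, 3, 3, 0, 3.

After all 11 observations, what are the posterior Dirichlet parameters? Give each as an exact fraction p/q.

alpha_1=11/2, alpha_2=7/2, alpha_3=11/2, alpha_4=22/3

obs 1: x=2 → posterior Dirichlet(3/2, 3/2, 11/2, 10/3)
obs 2: x=3 → posterior Dirichlet(3/2, 3/2, 11/2, 13/3)
obs 3: x=0 → posterior Dirichlet(5/2, 3/2, 11/2, 13/3)
obs 4: x=1 → posterior Dirichlet(5/2, 5/2, 11/2, 13/3)
obs 5: x=0 → posterior Dirichlet(7/2, 5/2, 11/2, 13/3)
obs 6: x=1 → posterior Dirichlet(7/2, 7/2, 11/2, 13/3)
obs 7: x=0 → posterior Dirichlet(9/2, 7/2, 11/2, 13/3)
obs 8: x=3 → posterior Dirichlet(9/2, 7/2, 11/2, 16/3)
obs 9: x=3 → posterior Dirichlet(9/2, 7/2, 11/2, 19/3)
obs 10: x=0 → posterior Dirichlet(11/2, 7/2, 11/2, 19/3)
obs 11: x=3 → posterior Dirichlet(11/2, 7/2, 11/2, 22/3)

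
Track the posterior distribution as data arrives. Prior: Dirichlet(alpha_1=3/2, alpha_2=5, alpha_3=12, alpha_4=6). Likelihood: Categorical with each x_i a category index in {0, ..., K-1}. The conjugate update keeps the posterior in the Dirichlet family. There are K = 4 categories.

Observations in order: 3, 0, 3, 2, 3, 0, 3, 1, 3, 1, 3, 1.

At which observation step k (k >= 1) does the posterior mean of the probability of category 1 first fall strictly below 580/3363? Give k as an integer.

k = 5

obs 1: x=3 → posterior Dirichlet(3/2, 5, 12, 7)
obs 2: x=0 → posterior Dirichlet(5/2, 5, 12, 7)
obs 3: x=3 → posterior Dirichlet(5/2, 5, 12, 8)
obs 4: x=2 → posterior Dirichlet(5/2, 5, 13, 8)
obs 5: x=3 → posterior Dirichlet(5/2, 5, 13, 9)
obs 6: x=0 → posterior Dirichlet(7/2, 5, 13, 9)
obs 7: x=3 → posterior Dirichlet(7/2, 5, 13, 10)
obs 8: x=1 → posterior Dirichlet(7/2, 6, 13, 10)
obs 9: x=3 → posterior Dirichlet(7/2, 6, 13, 11)
obs 10: x=1 → posterior Dirichlet(7/2, 7, 13, 11)
obs 11: x=3 → posterior Dirichlet(7/2, 7, 13, 12)
obs 12: x=1 → posterior Dirichlet(7/2, 8, 13, 12)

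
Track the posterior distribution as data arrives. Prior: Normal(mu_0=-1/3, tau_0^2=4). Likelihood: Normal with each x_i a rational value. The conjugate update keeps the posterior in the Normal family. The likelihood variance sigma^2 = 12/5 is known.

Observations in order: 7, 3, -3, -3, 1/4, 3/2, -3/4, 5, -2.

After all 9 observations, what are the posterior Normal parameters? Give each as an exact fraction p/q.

obs 1: x=7 → posterior Normal(17/4, 3/2)
obs 2: x=3 → posterior Normal(49/13, 12/13)
obs 3: x=-3 → posterior Normal(17/9, 2/3)
obs 4: x=-3 → posterior Normal(19/23, 12/23)
obs 5: x=1/4 → posterior Normal(81/112, 3/7)
obs 6: x=3/2 → posterior Normal(37/44, 4/11)
obs 7: x=-3/4 → posterior Normal(12/19, 6/19)
obs 8: x=5 → posterior Normal(49/43, 12/43)
obs 9: x=-2 → posterior Normal(13/16, 1/4)

mu_0=13/16, tau_0^2=1/4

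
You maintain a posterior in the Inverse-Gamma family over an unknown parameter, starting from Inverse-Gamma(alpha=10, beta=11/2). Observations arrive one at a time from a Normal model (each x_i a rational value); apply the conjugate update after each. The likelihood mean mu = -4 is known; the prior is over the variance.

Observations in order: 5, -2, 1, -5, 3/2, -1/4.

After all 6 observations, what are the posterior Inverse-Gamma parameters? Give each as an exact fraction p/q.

obs 1: x=5 → posterior Inverse-Gamma(21/2, 46)
obs 2: x=-2 → posterior Inverse-Gamma(11, 48)
obs 3: x=1 → posterior Inverse-Gamma(23/2, 121/2)
obs 4: x=-5 → posterior Inverse-Gamma(12, 61)
obs 5: x=3/2 → posterior Inverse-Gamma(25/2, 609/8)
obs 6: x=-1/4 → posterior Inverse-Gamma(13, 2661/32)

alpha=13, beta=2661/32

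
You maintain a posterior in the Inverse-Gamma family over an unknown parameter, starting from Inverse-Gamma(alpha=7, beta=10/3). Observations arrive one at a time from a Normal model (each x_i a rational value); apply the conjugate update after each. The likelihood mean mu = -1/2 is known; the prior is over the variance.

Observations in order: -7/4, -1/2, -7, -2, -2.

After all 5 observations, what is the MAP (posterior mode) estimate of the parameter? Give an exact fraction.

377/144

obs 1: x=-7/4 → posterior Inverse-Gamma(15/2, 395/96)
obs 2: x=-1/2 → posterior Inverse-Gamma(8, 395/96)
obs 3: x=-7 → posterior Inverse-Gamma(17/2, 2423/96)
obs 4: x=-2 → posterior Inverse-Gamma(9, 2531/96)
obs 5: x=-2 → posterior Inverse-Gamma(19/2, 2639/96)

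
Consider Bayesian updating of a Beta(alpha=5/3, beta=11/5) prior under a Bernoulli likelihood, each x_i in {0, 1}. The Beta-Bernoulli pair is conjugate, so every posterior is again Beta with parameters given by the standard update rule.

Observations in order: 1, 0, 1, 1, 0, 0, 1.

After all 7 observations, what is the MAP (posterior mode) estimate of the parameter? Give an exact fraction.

10/19

obs 1: x=1 → posterior Beta(8/3, 11/5)
obs 2: x=0 → posterior Beta(8/3, 16/5)
obs 3: x=1 → posterior Beta(11/3, 16/5)
obs 4: x=1 → posterior Beta(14/3, 16/5)
obs 5: x=0 → posterior Beta(14/3, 21/5)
obs 6: x=0 → posterior Beta(14/3, 26/5)
obs 7: x=1 → posterior Beta(17/3, 26/5)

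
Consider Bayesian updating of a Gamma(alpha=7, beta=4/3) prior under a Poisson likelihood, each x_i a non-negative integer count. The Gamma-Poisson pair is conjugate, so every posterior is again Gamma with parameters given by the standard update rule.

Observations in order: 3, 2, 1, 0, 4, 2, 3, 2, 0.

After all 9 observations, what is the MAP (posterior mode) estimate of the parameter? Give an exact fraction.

69/31

obs 1: x=3 → posterior Gamma(10, 7/3)
obs 2: x=2 → posterior Gamma(12, 10/3)
obs 3: x=1 → posterior Gamma(13, 13/3)
obs 4: x=0 → posterior Gamma(13, 16/3)
obs 5: x=4 → posterior Gamma(17, 19/3)
obs 6: x=2 → posterior Gamma(19, 22/3)
obs 7: x=3 → posterior Gamma(22, 25/3)
obs 8: x=2 → posterior Gamma(24, 28/3)
obs 9: x=0 → posterior Gamma(24, 31/3)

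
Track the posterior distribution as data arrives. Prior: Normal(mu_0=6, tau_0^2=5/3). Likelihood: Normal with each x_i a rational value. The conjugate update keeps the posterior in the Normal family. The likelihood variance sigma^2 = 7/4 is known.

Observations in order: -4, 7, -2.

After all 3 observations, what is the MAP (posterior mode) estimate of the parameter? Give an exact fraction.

obs 1: x=-4 → posterior Normal(46/41, 35/41)
obs 2: x=7 → posterior Normal(186/61, 35/61)
obs 3: x=-2 → posterior Normal(146/81, 35/81)

146/81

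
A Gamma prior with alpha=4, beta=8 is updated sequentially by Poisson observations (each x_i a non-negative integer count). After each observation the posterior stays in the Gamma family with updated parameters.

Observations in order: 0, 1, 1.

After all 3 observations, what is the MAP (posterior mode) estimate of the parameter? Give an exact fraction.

obs 1: x=0 → posterior Gamma(4, 9)
obs 2: x=1 → posterior Gamma(5, 10)
obs 3: x=1 → posterior Gamma(6, 11)

5/11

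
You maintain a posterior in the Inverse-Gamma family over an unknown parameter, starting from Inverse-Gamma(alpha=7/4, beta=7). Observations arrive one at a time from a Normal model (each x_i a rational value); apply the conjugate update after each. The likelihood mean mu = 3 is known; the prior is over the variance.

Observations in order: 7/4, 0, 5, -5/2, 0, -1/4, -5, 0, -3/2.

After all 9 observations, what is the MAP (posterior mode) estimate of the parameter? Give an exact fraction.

obs 1: x=7/4 → posterior Inverse-Gamma(9/4, 249/32)
obs 2: x=0 → posterior Inverse-Gamma(11/4, 393/32)
obs 3: x=5 → posterior Inverse-Gamma(13/4, 457/32)
obs 4: x=-5/2 → posterior Inverse-Gamma(15/4, 941/32)
obs 5: x=0 → posterior Inverse-Gamma(17/4, 1085/32)
obs 6: x=-1/4 → posterior Inverse-Gamma(19/4, 627/16)
obs 7: x=-5 → posterior Inverse-Gamma(21/4, 1139/16)
obs 8: x=0 → posterior Inverse-Gamma(23/4, 1211/16)
obs 9: x=-3/2 → posterior Inverse-Gamma(25/4, 1373/16)

1373/116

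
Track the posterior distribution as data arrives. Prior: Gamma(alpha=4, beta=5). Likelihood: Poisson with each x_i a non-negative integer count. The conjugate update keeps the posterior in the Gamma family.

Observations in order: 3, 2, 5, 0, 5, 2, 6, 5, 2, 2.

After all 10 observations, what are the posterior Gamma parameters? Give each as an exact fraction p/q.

obs 1: x=3 → posterior Gamma(7, 6)
obs 2: x=2 → posterior Gamma(9, 7)
obs 3: x=5 → posterior Gamma(14, 8)
obs 4: x=0 → posterior Gamma(14, 9)
obs 5: x=5 → posterior Gamma(19, 10)
obs 6: x=2 → posterior Gamma(21, 11)
obs 7: x=6 → posterior Gamma(27, 12)
obs 8: x=5 → posterior Gamma(32, 13)
obs 9: x=2 → posterior Gamma(34, 14)
obs 10: x=2 → posterior Gamma(36, 15)

alpha=36, beta=15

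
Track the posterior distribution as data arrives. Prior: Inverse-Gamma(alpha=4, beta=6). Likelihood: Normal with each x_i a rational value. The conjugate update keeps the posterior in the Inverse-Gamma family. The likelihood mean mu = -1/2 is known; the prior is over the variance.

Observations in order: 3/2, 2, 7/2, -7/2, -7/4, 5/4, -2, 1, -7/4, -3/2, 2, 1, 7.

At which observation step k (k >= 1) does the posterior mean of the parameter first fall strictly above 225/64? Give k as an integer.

obs 1: x=3/2 → posterior Inverse-Gamma(9/2, 8)
obs 2: x=2 → posterior Inverse-Gamma(5, 89/8)
obs 3: x=7/2 → posterior Inverse-Gamma(11/2, 153/8)
obs 4: x=-7/2 → posterior Inverse-Gamma(6, 189/8)
obs 5: x=-7/4 → posterior Inverse-Gamma(13/2, 781/32)
obs 6: x=5/4 → posterior Inverse-Gamma(7, 415/16)
obs 7: x=-2 → posterior Inverse-Gamma(15/2, 433/16)
obs 8: x=1 → posterior Inverse-Gamma(8, 451/16)
obs 9: x=-7/4 → posterior Inverse-Gamma(17/2, 927/32)
obs 10: x=-3/2 → posterior Inverse-Gamma(9, 943/32)
obs 11: x=2 → posterior Inverse-Gamma(19/2, 1043/32)
obs 12: x=1 → posterior Inverse-Gamma(10, 1079/32)
obs 13: x=7 → posterior Inverse-Gamma(21/2, 1979/32)

k = 3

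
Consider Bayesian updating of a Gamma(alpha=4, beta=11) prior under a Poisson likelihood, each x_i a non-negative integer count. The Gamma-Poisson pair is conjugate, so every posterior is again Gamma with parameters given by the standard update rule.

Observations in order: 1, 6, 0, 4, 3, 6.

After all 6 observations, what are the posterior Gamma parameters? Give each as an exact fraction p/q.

alpha=24, beta=17

obs 1: x=1 → posterior Gamma(5, 12)
obs 2: x=6 → posterior Gamma(11, 13)
obs 3: x=0 → posterior Gamma(11, 14)
obs 4: x=4 → posterior Gamma(15, 15)
obs 5: x=3 → posterior Gamma(18, 16)
obs 6: x=6 → posterior Gamma(24, 17)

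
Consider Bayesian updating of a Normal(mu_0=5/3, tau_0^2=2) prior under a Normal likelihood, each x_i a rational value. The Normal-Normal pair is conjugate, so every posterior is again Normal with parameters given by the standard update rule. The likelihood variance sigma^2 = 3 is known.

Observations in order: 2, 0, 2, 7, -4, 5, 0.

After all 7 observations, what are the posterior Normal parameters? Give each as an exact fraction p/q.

obs 1: x=2 → posterior Normal(9/5, 6/5)
obs 2: x=0 → posterior Normal(9/7, 6/7)
obs 3: x=2 → posterior Normal(13/9, 2/3)
obs 4: x=7 → posterior Normal(27/11, 6/11)
obs 5: x=-4 → posterior Normal(19/13, 6/13)
obs 6: x=5 → posterior Normal(29/15, 2/5)
obs 7: x=0 → posterior Normal(29/17, 6/17)

mu_0=29/17, tau_0^2=6/17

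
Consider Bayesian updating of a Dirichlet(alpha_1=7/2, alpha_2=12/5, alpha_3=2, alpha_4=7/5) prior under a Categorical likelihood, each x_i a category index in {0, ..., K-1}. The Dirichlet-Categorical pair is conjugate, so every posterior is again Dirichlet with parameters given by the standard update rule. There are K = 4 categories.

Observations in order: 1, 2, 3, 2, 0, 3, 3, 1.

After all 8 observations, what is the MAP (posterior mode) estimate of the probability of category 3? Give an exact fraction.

34/133

obs 1: x=1 → posterior Dirichlet(7/2, 17/5, 2, 7/5)
obs 2: x=2 → posterior Dirichlet(7/2, 17/5, 3, 7/5)
obs 3: x=3 → posterior Dirichlet(7/2, 17/5, 3, 12/5)
obs 4: x=2 → posterior Dirichlet(7/2, 17/5, 4, 12/5)
obs 5: x=0 → posterior Dirichlet(9/2, 17/5, 4, 12/5)
obs 6: x=3 → posterior Dirichlet(9/2, 17/5, 4, 17/5)
obs 7: x=3 → posterior Dirichlet(9/2, 17/5, 4, 22/5)
obs 8: x=1 → posterior Dirichlet(9/2, 22/5, 4, 22/5)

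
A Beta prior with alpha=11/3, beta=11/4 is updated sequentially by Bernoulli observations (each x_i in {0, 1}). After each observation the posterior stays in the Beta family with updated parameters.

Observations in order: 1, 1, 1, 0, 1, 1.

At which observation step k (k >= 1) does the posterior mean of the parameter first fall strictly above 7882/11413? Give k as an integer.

k = 3

obs 1: x=1 → posterior Beta(14/3, 11/4)
obs 2: x=1 → posterior Beta(17/3, 11/4)
obs 3: x=1 → posterior Beta(20/3, 11/4)
obs 4: x=0 → posterior Beta(20/3, 15/4)
obs 5: x=1 → posterior Beta(23/3, 15/4)
obs 6: x=1 → posterior Beta(26/3, 15/4)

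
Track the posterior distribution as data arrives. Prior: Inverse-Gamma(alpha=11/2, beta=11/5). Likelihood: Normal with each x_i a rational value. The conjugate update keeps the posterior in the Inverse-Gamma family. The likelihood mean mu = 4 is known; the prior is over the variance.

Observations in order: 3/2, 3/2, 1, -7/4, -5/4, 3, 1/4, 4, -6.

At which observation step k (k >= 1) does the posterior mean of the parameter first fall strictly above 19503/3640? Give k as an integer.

k = 5

obs 1: x=3/2 → posterior Inverse-Gamma(6, 213/40)
obs 2: x=3/2 → posterior Inverse-Gamma(13/2, 169/20)
obs 3: x=1 → posterior Inverse-Gamma(7, 259/20)
obs 4: x=-7/4 → posterior Inverse-Gamma(15/2, 4717/160)
obs 5: x=-5/4 → posterior Inverse-Gamma(8, 3461/80)
obs 6: x=3 → posterior Inverse-Gamma(17/2, 3501/80)
obs 7: x=1/4 → posterior Inverse-Gamma(9, 8127/160)
obs 8: x=4 → posterior Inverse-Gamma(19/2, 8127/160)
obs 9: x=-6 → posterior Inverse-Gamma(10, 16127/160)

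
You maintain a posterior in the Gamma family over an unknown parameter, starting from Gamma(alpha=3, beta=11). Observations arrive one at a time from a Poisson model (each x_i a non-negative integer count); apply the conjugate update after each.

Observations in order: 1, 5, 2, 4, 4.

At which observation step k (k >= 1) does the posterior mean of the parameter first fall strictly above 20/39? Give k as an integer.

obs 1: x=1 → posterior Gamma(4, 12)
obs 2: x=5 → posterior Gamma(9, 13)
obs 3: x=2 → posterior Gamma(11, 14)
obs 4: x=4 → posterior Gamma(15, 15)
obs 5: x=4 → posterior Gamma(19, 16)

k = 2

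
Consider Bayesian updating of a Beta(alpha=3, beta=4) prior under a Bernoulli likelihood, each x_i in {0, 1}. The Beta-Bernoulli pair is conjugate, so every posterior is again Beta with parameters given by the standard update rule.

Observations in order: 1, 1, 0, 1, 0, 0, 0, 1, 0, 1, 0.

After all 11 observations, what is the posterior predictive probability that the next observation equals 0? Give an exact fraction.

5/9

obs 1: x=1 → posterior Beta(4, 4)
obs 2: x=1 → posterior Beta(5, 4)
obs 3: x=0 → posterior Beta(5, 5)
obs 4: x=1 → posterior Beta(6, 5)
obs 5: x=0 → posterior Beta(6, 6)
obs 6: x=0 → posterior Beta(6, 7)
obs 7: x=0 → posterior Beta(6, 8)
obs 8: x=1 → posterior Beta(7, 8)
obs 9: x=0 → posterior Beta(7, 9)
obs 10: x=1 → posterior Beta(8, 9)
obs 11: x=0 → posterior Beta(8, 10)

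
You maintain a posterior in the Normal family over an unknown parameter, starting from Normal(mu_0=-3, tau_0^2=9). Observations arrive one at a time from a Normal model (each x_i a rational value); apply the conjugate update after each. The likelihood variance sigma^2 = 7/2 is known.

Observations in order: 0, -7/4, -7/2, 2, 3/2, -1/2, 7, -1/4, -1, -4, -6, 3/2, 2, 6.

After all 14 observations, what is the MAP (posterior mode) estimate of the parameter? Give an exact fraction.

33/259

obs 1: x=0 → posterior Normal(-21/25, 63/25)
obs 2: x=-7/4 → posterior Normal(-105/86, 63/43)
obs 3: x=-7/2 → posterior Normal(-231/122, 63/61)
obs 4: x=2 → posterior Normal(-159/158, 63/79)
obs 5: x=3/2 → posterior Normal(-105/194, 63/97)
obs 6: x=-1/2 → posterior Normal(-123/230, 63/115)
obs 7: x=7 → posterior Normal(129/266, 9/19)
obs 8: x=-1/4 → posterior Normal(60/151, 63/151)
obs 9: x=-1 → posterior Normal(42/169, 63/169)
obs 10: x=-4 → posterior Normal(-30/187, 63/187)
obs 11: x=-6 → posterior Normal(-138/205, 63/205)
obs 12: x=3/2 → posterior Normal(-111/223, 63/223)
obs 13: x=2 → posterior Normal(-75/241, 63/241)
obs 14: x=6 → posterior Normal(33/259, 9/37)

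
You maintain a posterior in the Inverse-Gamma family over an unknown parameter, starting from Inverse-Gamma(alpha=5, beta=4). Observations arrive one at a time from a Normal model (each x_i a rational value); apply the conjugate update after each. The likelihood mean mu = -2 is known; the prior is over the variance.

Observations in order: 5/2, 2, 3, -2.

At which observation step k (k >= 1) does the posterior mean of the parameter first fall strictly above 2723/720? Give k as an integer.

obs 1: x=5/2 → posterior Inverse-Gamma(11/2, 113/8)
obs 2: x=2 → posterior Inverse-Gamma(6, 177/8)
obs 3: x=3 → posterior Inverse-Gamma(13/2, 277/8)
obs 4: x=-2 → posterior Inverse-Gamma(7, 277/8)

k = 2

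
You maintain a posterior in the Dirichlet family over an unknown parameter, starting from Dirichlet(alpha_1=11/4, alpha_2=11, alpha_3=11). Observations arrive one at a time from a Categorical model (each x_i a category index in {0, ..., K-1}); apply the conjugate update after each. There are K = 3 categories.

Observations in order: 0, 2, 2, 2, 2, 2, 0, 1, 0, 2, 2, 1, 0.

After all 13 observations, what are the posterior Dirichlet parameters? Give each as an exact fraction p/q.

obs 1: x=0 → posterior Dirichlet(15/4, 11, 11)
obs 2: x=2 → posterior Dirichlet(15/4, 11, 12)
obs 3: x=2 → posterior Dirichlet(15/4, 11, 13)
obs 4: x=2 → posterior Dirichlet(15/4, 11, 14)
obs 5: x=2 → posterior Dirichlet(15/4, 11, 15)
obs 6: x=2 → posterior Dirichlet(15/4, 11, 16)
obs 7: x=0 → posterior Dirichlet(19/4, 11, 16)
obs 8: x=1 → posterior Dirichlet(19/4, 12, 16)
obs 9: x=0 → posterior Dirichlet(23/4, 12, 16)
obs 10: x=2 → posterior Dirichlet(23/4, 12, 17)
obs 11: x=2 → posterior Dirichlet(23/4, 12, 18)
obs 12: x=1 → posterior Dirichlet(23/4, 13, 18)
obs 13: x=0 → posterior Dirichlet(27/4, 13, 18)

alpha_1=27/4, alpha_2=13, alpha_3=18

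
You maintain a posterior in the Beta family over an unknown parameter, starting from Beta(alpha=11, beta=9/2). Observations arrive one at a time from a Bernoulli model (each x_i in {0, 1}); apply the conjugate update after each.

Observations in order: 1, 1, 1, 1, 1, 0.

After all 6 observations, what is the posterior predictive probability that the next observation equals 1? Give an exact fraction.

obs 1: x=1 → posterior Beta(12, 9/2)
obs 2: x=1 → posterior Beta(13, 9/2)
obs 3: x=1 → posterior Beta(14, 9/2)
obs 4: x=1 → posterior Beta(15, 9/2)
obs 5: x=1 → posterior Beta(16, 9/2)
obs 6: x=0 → posterior Beta(16, 11/2)

32/43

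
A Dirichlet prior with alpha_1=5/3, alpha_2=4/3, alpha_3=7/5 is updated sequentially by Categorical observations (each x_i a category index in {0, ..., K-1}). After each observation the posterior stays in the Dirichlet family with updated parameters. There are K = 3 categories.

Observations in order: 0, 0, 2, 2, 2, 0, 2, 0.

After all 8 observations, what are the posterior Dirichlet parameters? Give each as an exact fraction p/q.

alpha_1=17/3, alpha_2=4/3, alpha_3=27/5

obs 1: x=0 → posterior Dirichlet(8/3, 4/3, 7/5)
obs 2: x=0 → posterior Dirichlet(11/3, 4/3, 7/5)
obs 3: x=2 → posterior Dirichlet(11/3, 4/3, 12/5)
obs 4: x=2 → posterior Dirichlet(11/3, 4/3, 17/5)
obs 5: x=2 → posterior Dirichlet(11/3, 4/3, 22/5)
obs 6: x=0 → posterior Dirichlet(14/3, 4/3, 22/5)
obs 7: x=2 → posterior Dirichlet(14/3, 4/3, 27/5)
obs 8: x=0 → posterior Dirichlet(17/3, 4/3, 27/5)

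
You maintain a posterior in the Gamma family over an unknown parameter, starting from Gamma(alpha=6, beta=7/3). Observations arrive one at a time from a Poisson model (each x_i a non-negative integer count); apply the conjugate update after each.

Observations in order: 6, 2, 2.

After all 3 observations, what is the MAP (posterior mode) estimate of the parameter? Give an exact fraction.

obs 1: x=6 → posterior Gamma(12, 10/3)
obs 2: x=2 → posterior Gamma(14, 13/3)
obs 3: x=2 → posterior Gamma(16, 16/3)

45/16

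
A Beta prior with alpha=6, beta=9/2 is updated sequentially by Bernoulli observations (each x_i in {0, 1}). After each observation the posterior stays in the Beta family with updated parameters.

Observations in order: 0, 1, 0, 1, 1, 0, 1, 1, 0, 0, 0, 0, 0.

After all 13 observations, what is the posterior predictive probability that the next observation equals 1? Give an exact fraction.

22/47

obs 1: x=0 → posterior Beta(6, 11/2)
obs 2: x=1 → posterior Beta(7, 11/2)
obs 3: x=0 → posterior Beta(7, 13/2)
obs 4: x=1 → posterior Beta(8, 13/2)
obs 5: x=1 → posterior Beta(9, 13/2)
obs 6: x=0 → posterior Beta(9, 15/2)
obs 7: x=1 → posterior Beta(10, 15/2)
obs 8: x=1 → posterior Beta(11, 15/2)
obs 9: x=0 → posterior Beta(11, 17/2)
obs 10: x=0 → posterior Beta(11, 19/2)
obs 11: x=0 → posterior Beta(11, 21/2)
obs 12: x=0 → posterior Beta(11, 23/2)
obs 13: x=0 → posterior Beta(11, 25/2)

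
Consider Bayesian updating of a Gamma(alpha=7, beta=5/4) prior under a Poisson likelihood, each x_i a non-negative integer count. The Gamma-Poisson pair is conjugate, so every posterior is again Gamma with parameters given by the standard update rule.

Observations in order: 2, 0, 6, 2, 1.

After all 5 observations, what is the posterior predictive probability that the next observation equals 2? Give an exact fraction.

obs 1: x=2 → posterior Gamma(9, 9/4)
obs 2: x=0 → posterior Gamma(9, 13/4)
obs 3: x=6 → posterior Gamma(15, 17/4)
obs 4: x=2 → posterior Gamma(17, 21/4)
obs 5: x=1 → posterior Gamma(18, 25/4)

39814040064811706542968750000/176994576151109753197786640401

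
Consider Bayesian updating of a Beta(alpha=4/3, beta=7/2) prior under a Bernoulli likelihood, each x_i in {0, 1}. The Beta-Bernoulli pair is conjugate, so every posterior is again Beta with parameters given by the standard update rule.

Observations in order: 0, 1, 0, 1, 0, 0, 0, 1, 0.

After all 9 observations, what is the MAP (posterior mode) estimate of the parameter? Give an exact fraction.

20/71

obs 1: x=0 → posterior Beta(4/3, 9/2)
obs 2: x=1 → posterior Beta(7/3, 9/2)
obs 3: x=0 → posterior Beta(7/3, 11/2)
obs 4: x=1 → posterior Beta(10/3, 11/2)
obs 5: x=0 → posterior Beta(10/3, 13/2)
obs 6: x=0 → posterior Beta(10/3, 15/2)
obs 7: x=0 → posterior Beta(10/3, 17/2)
obs 8: x=1 → posterior Beta(13/3, 17/2)
obs 9: x=0 → posterior Beta(13/3, 19/2)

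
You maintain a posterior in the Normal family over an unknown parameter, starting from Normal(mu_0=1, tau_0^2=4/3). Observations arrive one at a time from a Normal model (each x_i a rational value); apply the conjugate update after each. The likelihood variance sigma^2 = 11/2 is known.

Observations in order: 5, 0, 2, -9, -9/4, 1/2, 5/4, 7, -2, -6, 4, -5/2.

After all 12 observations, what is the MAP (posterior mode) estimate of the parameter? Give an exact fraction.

17/129

obs 1: x=5 → posterior Normal(73/41, 44/41)
obs 2: x=0 → posterior Normal(73/49, 44/49)
obs 3: x=2 → posterior Normal(89/57, 44/57)
obs 4: x=-9 → posterior Normal(17/65, 44/65)
obs 5: x=-9/4 → posterior Normal(-1/73, 44/73)
obs 6: x=1/2 → posterior Normal(1/27, 44/81)
obs 7: x=5/4 → posterior Normal(13/89, 44/89)
obs 8: x=7 → posterior Normal(69/97, 44/97)
obs 9: x=-2 → posterior Normal(53/105, 44/105)
obs 10: x=-6 → posterior Normal(5/113, 44/113)
obs 11: x=4 → posterior Normal(37/121, 4/11)
obs 12: x=-5/2 → posterior Normal(17/129, 44/129)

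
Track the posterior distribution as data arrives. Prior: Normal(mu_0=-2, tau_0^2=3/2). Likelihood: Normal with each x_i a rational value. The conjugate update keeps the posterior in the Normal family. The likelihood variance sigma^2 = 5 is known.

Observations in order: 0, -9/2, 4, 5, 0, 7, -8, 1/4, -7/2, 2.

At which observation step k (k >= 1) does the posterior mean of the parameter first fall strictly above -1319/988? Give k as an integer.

obs 1: x=0 → posterior Normal(-20/13, 15/13)
obs 2: x=-9/2 → posterior Normal(-67/32, 15/16)
obs 3: x=4 → posterior Normal(-43/38, 15/19)
obs 4: x=5 → posterior Normal(-13/44, 15/22)
obs 5: x=0 → posterior Normal(-13/50, 3/5)
obs 6: x=7 → posterior Normal(29/56, 15/28)
obs 7: x=-8 → posterior Normal(-19/62, 15/31)
obs 8: x=1/4 → posterior Normal(-35/136, 15/34)
obs 9: x=-7/2 → posterior Normal(-77/148, 15/37)
obs 10: x=2 → posterior Normal(-53/160, 3/8)

k = 3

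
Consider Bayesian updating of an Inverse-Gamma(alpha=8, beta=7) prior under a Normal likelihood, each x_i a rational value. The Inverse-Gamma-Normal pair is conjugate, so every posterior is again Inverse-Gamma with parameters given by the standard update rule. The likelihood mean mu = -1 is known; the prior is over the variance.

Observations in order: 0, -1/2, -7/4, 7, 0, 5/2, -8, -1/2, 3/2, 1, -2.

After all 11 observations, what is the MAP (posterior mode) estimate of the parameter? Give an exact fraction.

2457/464

obs 1: x=0 → posterior Inverse-Gamma(17/2, 15/2)
obs 2: x=-1/2 → posterior Inverse-Gamma(9, 61/8)
obs 3: x=-7/4 → posterior Inverse-Gamma(19/2, 253/32)
obs 4: x=7 → posterior Inverse-Gamma(10, 1277/32)
obs 5: x=0 → posterior Inverse-Gamma(21/2, 1293/32)
obs 6: x=5/2 → posterior Inverse-Gamma(11, 1489/32)
obs 7: x=-8 → posterior Inverse-Gamma(23/2, 2273/32)
obs 8: x=-1/2 → posterior Inverse-Gamma(12, 2277/32)
obs 9: x=3/2 → posterior Inverse-Gamma(25/2, 2377/32)
obs 10: x=1 → posterior Inverse-Gamma(13, 2441/32)
obs 11: x=-2 → posterior Inverse-Gamma(27/2, 2457/32)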